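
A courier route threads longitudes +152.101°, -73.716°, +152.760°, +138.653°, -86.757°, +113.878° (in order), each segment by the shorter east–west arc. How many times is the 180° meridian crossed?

Leg 1: +152.101° → -73.716°, shortest Δλ = 134.183° (east) — crosses 180°.
Leg 2: -73.716° → +152.760°, shortest Δλ = -133.524° (west) — crosses 180°.
Leg 3: +152.760° → +138.653°, shortest Δλ = -14.107° (west) — does not cross 180°.
Leg 4: +138.653° → -86.757°, shortest Δλ = 134.59° (east) — crosses 180°.
Leg 5: -86.757° → +113.878°, shortest Δλ = -159.365° (west) — crosses 180°.
Total crossings: 4.

4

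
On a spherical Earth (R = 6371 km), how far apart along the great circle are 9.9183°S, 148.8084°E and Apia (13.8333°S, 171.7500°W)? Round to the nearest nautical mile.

2327 nmi

Δλ = -171.7500 − 148.8084 = -320.5584°; wrapped into (−180°, 180°]: 39.4416°.
Δφ = -13.8333 − -9.9183 = -3.9150°.
a = sin²(Δφ/2) + cos φ₁ · cos φ₂ · sin²(Δλ/2) = 0.110076.
c = 2·atan2(√a, √(1−a)) = 0.67637 rad → d = 6371·c ≈ 4309.17 km ≈ 2326.76 nmi.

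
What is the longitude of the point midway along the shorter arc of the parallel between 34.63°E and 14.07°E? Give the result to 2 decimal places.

Signed shortest Δλ from +34.63° to +14.07° is -20.56°.
Midpoint longitude = +34.63° + (-20.56°)/2 = +34.63° − 10.28° = +24.35°.

24.35°E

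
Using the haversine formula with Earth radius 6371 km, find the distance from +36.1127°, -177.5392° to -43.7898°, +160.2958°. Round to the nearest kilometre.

Δλ = 160.2958 − -177.5392 = 337.8350°; wrapped into (−180°, 180°]: -22.1650°.
Δφ = -43.7898 − 36.1127 = -79.9025°.
a = sin²(Δφ/2) + cos φ₁ · cos φ₂ · sin²(Δλ/2) = 0.433886.
c = 2·atan2(√a, √(1−a)) = 1.43818 rad → d = 6371·c ≈ 9162.65 km.

9163 km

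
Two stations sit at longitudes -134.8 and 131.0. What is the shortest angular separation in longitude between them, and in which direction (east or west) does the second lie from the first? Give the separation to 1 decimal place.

Raw difference: 131.0 − -134.8 = 265.8°.
Normalise into (−180°, 180°]: 265.8° − 360° = -94.2°.
Negative ⇒ the second point lies to the west; separation 94.2°.

94.2° west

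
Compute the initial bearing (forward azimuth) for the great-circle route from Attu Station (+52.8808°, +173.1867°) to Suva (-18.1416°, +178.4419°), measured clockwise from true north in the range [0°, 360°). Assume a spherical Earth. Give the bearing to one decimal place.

174.7°

Δλ = 178.4419 − 173.1867 = 5.2552°.
θ = atan2( sin Δλ · cos φ₂ , cos φ₁ · sin φ₂ − sin φ₁ · cos φ₂ · cos Δλ )
  = atan2(0.08704, -0.94246) = 174.724° → normalised to [0°, 360°): 174.724°.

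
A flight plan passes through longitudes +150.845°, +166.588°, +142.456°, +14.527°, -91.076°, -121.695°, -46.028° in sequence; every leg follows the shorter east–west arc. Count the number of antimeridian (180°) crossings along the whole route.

Leg 1: +150.845° → +166.588°, shortest Δλ = 15.743° (east) — does not cross 180°.
Leg 2: +166.588° → +142.456°, shortest Δλ = -24.132° (west) — does not cross 180°.
Leg 3: +142.456° → +14.527°, shortest Δλ = -127.929° (west) — does not cross 180°.
Leg 4: +14.527° → -91.076°, shortest Δλ = -105.603° (west) — does not cross 180°.
Leg 5: -91.076° → -121.695°, shortest Δλ = -30.619° (west) — does not cross 180°.
Leg 6: -121.695° → -46.028°, shortest Δλ = 75.667° (east) — does not cross 180°.
Total crossings: 0.

0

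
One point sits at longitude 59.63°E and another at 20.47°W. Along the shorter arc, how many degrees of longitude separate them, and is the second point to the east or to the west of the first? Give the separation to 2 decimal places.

Raw difference: -20.47 − 59.63 = -80.1°.
Normalise into (−180°, 180°]: -80.1° stays -80.1°.
Negative ⇒ the second point lies to the west; separation 80.10°.

80.10° west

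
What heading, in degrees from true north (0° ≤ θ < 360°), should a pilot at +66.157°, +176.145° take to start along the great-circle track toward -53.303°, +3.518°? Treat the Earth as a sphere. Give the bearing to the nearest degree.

Δλ = 3.518 − 176.145 = -172.627°.
θ = atan2( sin Δλ · cos φ₂ , cos φ₁ · sin φ₂ − sin φ₁ · cos φ₂ · cos Δλ )
  = atan2(-0.07669, 0.21795) = -19.385° → normalised to [0°, 360°): 340.615°.

341°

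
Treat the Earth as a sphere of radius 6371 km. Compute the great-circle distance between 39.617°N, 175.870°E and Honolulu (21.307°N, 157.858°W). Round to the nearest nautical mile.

Δλ = -157.858 − 175.870 = -333.728°; wrapped into (−180°, 180°]: 26.272°.
Δφ = 21.307 − 39.617 = -18.310°.
a = sin²(Δφ/2) + cos φ₁ · cos φ₂ · sin²(Δλ/2) = 0.062381.
c = 2·atan2(√a, √(1−a)) = 0.50487 rad → d = 6371·c ≈ 3216.53 km ≈ 1736.79 nmi.

1737 nmi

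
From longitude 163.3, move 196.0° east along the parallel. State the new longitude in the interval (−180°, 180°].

Start at +163.3°; shift +196.0° → +359.3°.
+359.3° lies outside (−180°, 180°]; subtract 360° → -0.7°.

-0.7°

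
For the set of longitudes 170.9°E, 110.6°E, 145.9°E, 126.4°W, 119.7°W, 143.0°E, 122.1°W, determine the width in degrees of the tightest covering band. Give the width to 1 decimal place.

Sort the longitudes: -126.4°, -122.1°, -119.7°, +110.6°, +143.0°, +145.9°, +170.9°.
Eastward gaps between consecutive values (wrapping around): 4.3°, 2.4°, 230.3°, 32.4°, 2.9°, 25.0°, 62.7°.
Largest gap = 230.3° ⇒ minimal covering band is its complement: 360° − 230.3° = 129.7°.
Band runs from +110.6° eastward to -119.7°, crossing the antimeridian.

129.7°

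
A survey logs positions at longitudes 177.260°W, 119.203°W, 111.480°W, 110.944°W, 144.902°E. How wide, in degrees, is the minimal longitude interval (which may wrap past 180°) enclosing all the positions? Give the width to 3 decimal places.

Sort the longitudes: -177.260°, -119.203°, -111.480°, -110.944°, +144.902°.
Eastward gaps between consecutive values (wrapping around): 58.057°, 7.723°, 0.536°, 255.846°, 37.838°.
Largest gap = 255.846° ⇒ minimal covering band is its complement: 360° − 255.846° = 104.154°.
Band runs from +144.902° eastward to -110.944°, crossing the antimeridian.

104.154°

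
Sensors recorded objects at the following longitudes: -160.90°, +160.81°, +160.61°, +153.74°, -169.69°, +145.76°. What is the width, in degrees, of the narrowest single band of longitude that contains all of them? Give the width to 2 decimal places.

53.34°

Sort the longitudes: -169.69°, -160.90°, +145.76°, +153.74°, +160.61°, +160.81°.
Eastward gaps between consecutive values (wrapping around): 8.79°, 306.66°, 7.98°, 6.87°, 0.20°, 29.50°.
Largest gap = 306.66° ⇒ minimal covering band is its complement: 360° − 306.66° = 53.34°.
Band runs from +145.76° eastward to -160.90°, crossing the antimeridian.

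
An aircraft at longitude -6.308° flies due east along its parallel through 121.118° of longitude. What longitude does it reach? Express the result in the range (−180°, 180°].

+114.810°

Start at -6.308°; shift +121.118° → +114.810°.
+114.810° already lies in (−180°, 180°].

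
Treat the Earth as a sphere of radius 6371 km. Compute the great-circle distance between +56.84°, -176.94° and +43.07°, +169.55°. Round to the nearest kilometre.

Δλ = 169.55 − -176.94 = 346.49°; wrapped into (−180°, 180°]: -13.51°.
Δφ = 43.07 − 56.84 = -13.77°.
a = sin²(Δφ/2) + cos φ₁ · cos φ₂ · sin²(Δλ/2) = 0.019899.
c = 2·atan2(√a, √(1−a)) = 0.28307 rad → d = 6371·c ≈ 1803.44 km.

1803 km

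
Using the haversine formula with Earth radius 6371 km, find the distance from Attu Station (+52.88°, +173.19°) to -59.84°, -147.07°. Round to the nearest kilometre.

13026 km

Δλ = -147.07 − 173.19 = -320.26°; wrapped into (−180°, 180°]: 39.74°.
Δφ = -59.84 − 52.88 = -112.72°.
a = sin²(Δφ/2) + cos φ₁ · cos φ₂ · sin²(Δλ/2) = 0.728141.
c = 2·atan2(√a, √(1−a)) = 2.04461 rad → d = 6371·c ≈ 13026.20 km.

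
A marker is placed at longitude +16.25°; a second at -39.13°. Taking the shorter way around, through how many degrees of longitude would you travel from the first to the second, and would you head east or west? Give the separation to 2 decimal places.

55.38° west

Raw difference: -39.13 − 16.25 = -55.38°.
Normalise into (−180°, 180°]: -55.38° stays -55.38°.
Negative ⇒ the second point lies to the west; separation 55.38°.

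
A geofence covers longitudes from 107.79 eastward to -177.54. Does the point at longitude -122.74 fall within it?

No

Band width going east from +107.79° to -177.54°: ((-177.54 − 107.79) mod 360) = 74.67°.
Offset of -122.74° east of the west edge: ((-122.74 − 107.79) mod 360) = 129.47°.
129.47° > 74.67° ⇒ outside.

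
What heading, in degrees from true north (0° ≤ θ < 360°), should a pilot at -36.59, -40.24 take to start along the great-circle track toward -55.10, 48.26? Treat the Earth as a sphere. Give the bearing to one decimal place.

Δλ = 48.26 − -40.24 = 88.50°.
θ = atan2( sin Δλ · cos φ₂ , cos φ₁ · sin φ₂ − sin φ₁ · cos φ₂ · cos Δλ )
  = atan2(0.57195, -0.64959) = 138.637° → normalised to [0°, 360°): 138.637°.

138.6°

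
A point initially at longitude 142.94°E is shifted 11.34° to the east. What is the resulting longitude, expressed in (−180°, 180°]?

154.28°E

Start at +142.94°; shift +11.34° → +154.28°.
+154.28° already lies in (−180°, 180°].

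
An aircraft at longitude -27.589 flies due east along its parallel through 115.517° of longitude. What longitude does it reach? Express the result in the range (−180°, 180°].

+87.928°

Start at -27.589°; shift +115.517° → +87.928°.
+87.928° already lies in (−180°, 180°].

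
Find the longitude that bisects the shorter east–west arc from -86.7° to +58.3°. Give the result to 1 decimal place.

-14.2°

Signed shortest Δλ from -86.7° to +58.3° is +145.0°.
Midpoint longitude = -86.7° + (+145.0°)/2 = -86.7° + 72.5° = -14.2°.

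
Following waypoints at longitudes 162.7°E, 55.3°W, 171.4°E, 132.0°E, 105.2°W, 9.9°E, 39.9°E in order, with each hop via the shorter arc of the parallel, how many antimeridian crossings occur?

3

Leg 1: +162.7° → -55.3°, shortest Δλ = 142.0° (east) — crosses 180°.
Leg 2: -55.3° → +171.4°, shortest Δλ = -133.3° (west) — crosses 180°.
Leg 3: +171.4° → +132.0°, shortest Δλ = -39.4° (west) — does not cross 180°.
Leg 4: +132.0° → -105.2°, shortest Δλ = 122.8° (east) — crosses 180°.
Leg 5: -105.2° → +9.9°, shortest Δλ = 115.1° (east) — does not cross 180°.
Leg 6: +9.9° → +39.9°, shortest Δλ = 30.0° (east) — does not cross 180°.
Total crossings: 3.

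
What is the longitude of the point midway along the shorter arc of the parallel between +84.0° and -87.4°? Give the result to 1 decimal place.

-1.7°

Signed shortest Δλ from +84.0° to -87.4° is -171.4°.
Midpoint longitude = +84.0° + (-171.4°)/2 = +84.0° − 85.7° = -1.7°.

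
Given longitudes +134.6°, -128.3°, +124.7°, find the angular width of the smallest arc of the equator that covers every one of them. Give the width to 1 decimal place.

107.0°

Sort the longitudes: -128.3°, +124.7°, +134.6°.
Eastward gaps between consecutive values (wrapping around): 253.0°, 9.9°, 97.1°.
Largest gap = 253.0° ⇒ minimal covering band is its complement: 360° − 253.0° = 107.0°.
Band runs from +124.7° eastward to -128.3°, crossing the antimeridian.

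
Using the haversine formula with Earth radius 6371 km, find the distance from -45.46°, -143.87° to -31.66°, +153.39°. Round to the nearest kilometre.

5520 km

Δλ = 153.39 − -143.87 = 297.26°; wrapped into (−180°, 180°]: -62.74°.
Δφ = -31.66 − -45.46 = 13.80°.
a = sin²(Δφ/2) + cos φ₁ · cos φ₂ · sin²(Δλ/2) = 0.176217.
c = 2·atan2(√a, √(1−a)) = 0.86641 rad → d = 6371·c ≈ 5519.90 km.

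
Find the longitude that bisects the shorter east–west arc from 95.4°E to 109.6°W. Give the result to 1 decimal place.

172.9°E

Signed shortest Δλ from +95.4° to -109.6° is +155.0°.
Midpoint longitude = +95.4° + (+155.0°)/2 = +95.4° + 77.5° = +172.9°.
(The naïve average (+95.4 + -109.6)/2 = -7.1° is on the wrong side of the globe.)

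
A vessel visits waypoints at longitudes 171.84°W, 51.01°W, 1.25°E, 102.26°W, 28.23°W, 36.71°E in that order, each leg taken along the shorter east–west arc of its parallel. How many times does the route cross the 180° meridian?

Leg 1: -171.84° → -51.01°, shortest Δλ = 120.83° (east) — does not cross 180°.
Leg 2: -51.01° → +1.25°, shortest Δλ = 52.26° (east) — does not cross 180°.
Leg 3: +1.25° → -102.26°, shortest Δλ = -103.51° (west) — does not cross 180°.
Leg 4: -102.26° → -28.23°, shortest Δλ = 74.03° (east) — does not cross 180°.
Leg 5: -28.23° → +36.71°, shortest Δλ = 64.94° (east) — does not cross 180°.
Total crossings: 0.

0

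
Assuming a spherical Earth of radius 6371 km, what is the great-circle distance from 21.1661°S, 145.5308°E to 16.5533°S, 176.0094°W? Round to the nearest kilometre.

4070 km

Δλ = -176.0094 − 145.5308 = -321.5402°; wrapped into (−180°, 180°]: 38.4598°.
Δφ = -16.5533 − -21.1661 = 4.6128°.
a = sin²(Δφ/2) + cos φ₁ · cos φ₂ · sin²(Δλ/2) = 0.098586.
c = 2·atan2(√a, √(1−a)) = 0.63877 rad → d = 6371·c ≈ 4069.63 km.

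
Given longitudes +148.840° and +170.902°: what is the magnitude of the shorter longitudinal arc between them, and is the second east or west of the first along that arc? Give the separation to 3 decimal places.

Raw difference: 170.902 − 148.840 = 22.062°.
Normalise into (−180°, 180°]: 22.062° stays 22.062°.
Positive ⇒ the second point lies to the east; separation 22.062°.

22.062° east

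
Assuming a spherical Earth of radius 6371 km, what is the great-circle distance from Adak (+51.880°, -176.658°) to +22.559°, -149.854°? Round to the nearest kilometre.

Δλ = -149.854 − -176.658 = 26.804°.
Δφ = 22.559 − 51.880 = -29.321°.
a = sin²(Δφ/2) + cos φ₁ · cos φ₂ · sin²(Δλ/2) = 0.094681.
c = 2·atan2(√a, √(1−a)) = 0.62556 rad → d = 6371·c ≈ 3985.42 km.

3985 km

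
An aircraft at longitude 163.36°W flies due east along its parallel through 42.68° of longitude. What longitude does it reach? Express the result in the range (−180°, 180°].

120.68°W

Start at -163.36°; shift +42.68° → -120.68°.
-120.68° already lies in (−180°, 180°].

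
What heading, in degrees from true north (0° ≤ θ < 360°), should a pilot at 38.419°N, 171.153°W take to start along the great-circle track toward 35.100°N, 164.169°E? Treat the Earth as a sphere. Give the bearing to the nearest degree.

268°

Δλ = 164.169 − -171.153 = 335.322°; wrapped into (−180°, 180°]: -24.678°.
θ = atan2( sin Δλ · cos φ₂ , cos φ₁ · sin φ₂ − sin φ₁ · cos φ₂ · cos Δλ )
  = atan2(-0.34159, -0.01146) = -91.922° → normalised to [0°, 360°): 268.078°.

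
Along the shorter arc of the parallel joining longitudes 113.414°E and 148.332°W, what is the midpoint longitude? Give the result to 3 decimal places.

162.541°E

Signed shortest Δλ from +113.414° to -148.332° is +98.254°.
Midpoint longitude = +113.414° + (+98.254°)/2 = +113.414° + 49.127° = +162.541°.
(The naïve average (+113.414 + -148.332)/2 = -17.459° is on the wrong side of the globe.)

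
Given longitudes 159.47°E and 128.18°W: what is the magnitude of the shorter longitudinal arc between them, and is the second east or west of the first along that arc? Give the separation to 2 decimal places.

72.35° east

Raw difference: -128.18 − 159.47 = -287.65°.
Normalise into (−180°, 180°]: -287.65° + 360° = 72.35°.
Positive ⇒ the second point lies to the east; separation 72.35°.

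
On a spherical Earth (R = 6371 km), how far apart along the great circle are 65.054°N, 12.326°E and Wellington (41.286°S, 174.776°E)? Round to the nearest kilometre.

17148 km

Δλ = 174.776 − 12.326 = 162.450°.
Δφ = -41.286 − 65.054 = -106.340°.
a = sin²(Δφ/2) + cos φ₁ · cos φ₂ · sin²(Δλ/2) = 0.950217.
c = 2·atan2(√a, √(1−a)) = 2.69156 rad → d = 6371·c ≈ 17147.94 km.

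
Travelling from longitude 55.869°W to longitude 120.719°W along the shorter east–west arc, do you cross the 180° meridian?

No

Signed shortest Δλ = ((-120.719 − -55.869 + 180) mod 360) − 180 = -64.85°.
Going west by 64.85° from -55.869° reaches -120.719° without touching 180°.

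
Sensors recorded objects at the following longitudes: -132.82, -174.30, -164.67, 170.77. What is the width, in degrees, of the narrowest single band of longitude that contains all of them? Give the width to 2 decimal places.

56.41°

Sort the longitudes: -174.30°, -164.67°, -132.82°, +170.77°.
Eastward gaps between consecutive values (wrapping around): 9.63°, 31.85°, 303.59°, 14.93°.
Largest gap = 303.59° ⇒ minimal covering band is its complement: 360° − 303.59° = 56.41°.
Band runs from +170.77° eastward to -132.82°, crossing the antimeridian.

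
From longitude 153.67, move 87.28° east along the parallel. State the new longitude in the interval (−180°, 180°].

-119.05°

Start at +153.67°; shift +87.28° → +240.95°.
+240.95° lies outside (−180°, 180°]; subtract 360° → -119.05°.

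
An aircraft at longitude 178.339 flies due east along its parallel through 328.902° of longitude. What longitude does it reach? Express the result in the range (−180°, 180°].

+147.241°

Start at +178.339°; shift +328.902° → +507.241°.
+507.241° lies outside (−180°, 180°]; subtract 360° → +147.241°.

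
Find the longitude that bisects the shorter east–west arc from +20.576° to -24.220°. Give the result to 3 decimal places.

Signed shortest Δλ from +20.576° to -24.220° is -44.796°.
Midpoint longitude = +20.576° + (-44.796°)/2 = +20.576° − 22.398° = -1.822°.

-1.822°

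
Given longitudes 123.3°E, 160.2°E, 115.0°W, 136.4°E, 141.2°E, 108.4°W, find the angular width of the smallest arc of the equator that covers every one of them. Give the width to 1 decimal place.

Sort the longitudes: -115.0°, -108.4°, +123.3°, +136.4°, +141.2°, +160.2°.
Eastward gaps between consecutive values (wrapping around): 6.6°, 231.7°, 13.1°, 4.8°, 19.0°, 84.8°.
Largest gap = 231.7° ⇒ minimal covering band is its complement: 360° − 231.7° = 128.3°.
Band runs from +123.3° eastward to -108.4°, crossing the antimeridian.

128.3°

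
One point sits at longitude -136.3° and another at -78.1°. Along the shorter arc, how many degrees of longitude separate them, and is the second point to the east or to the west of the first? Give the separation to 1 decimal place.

58.2° east

Raw difference: -78.1 − -136.3 = 58.2°.
Normalise into (−180°, 180°]: 58.2° stays 58.2°.
Positive ⇒ the second point lies to the east; separation 58.2°.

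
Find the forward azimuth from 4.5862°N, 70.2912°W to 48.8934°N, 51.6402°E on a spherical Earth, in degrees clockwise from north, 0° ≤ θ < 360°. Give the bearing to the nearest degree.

36°

Δλ = 51.6402 − -70.2912 = 121.9314°.
θ = atan2( sin Δλ · cos φ₂ , cos φ₁ · sin φ₂ − sin φ₁ · cos φ₂ · cos Δλ )
  = atan2(0.55798, 0.77888) = 35.617° → normalised to [0°, 360°): 35.617°.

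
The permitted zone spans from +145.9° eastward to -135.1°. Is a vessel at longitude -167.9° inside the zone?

Band width going east from +145.9° to -135.1°: ((-135.1 − 145.9) mod 360) = 79.0°.
Offset of -167.9° east of the west edge: ((-167.9 − 145.9) mod 360) = 46.2°.
46.2° ≤ 79.0° ⇒ inside.

Yes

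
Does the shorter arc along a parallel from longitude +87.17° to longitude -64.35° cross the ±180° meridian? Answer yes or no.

No

Signed shortest Δλ = ((-64.35 − 87.17 + 180) mod 360) − 180 = -151.52°.
Going west by 151.52° from +87.17° reaches -64.35° without touching 180°.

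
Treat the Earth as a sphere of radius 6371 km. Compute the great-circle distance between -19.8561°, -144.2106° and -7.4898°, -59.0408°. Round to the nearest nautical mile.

4980 nmi

Δλ = -59.0408 − -144.2106 = 85.1698°.
Δφ = -7.4898 − -19.8561 = 12.3663°.
a = sin²(Δφ/2) + cos φ₁ · cos φ₂ · sin²(Δλ/2) = 0.438602.
c = 2·atan2(√a, √(1−a)) = 1.44769 rad → d = 6371·c ≈ 9223.23 km ≈ 4980.15 nmi.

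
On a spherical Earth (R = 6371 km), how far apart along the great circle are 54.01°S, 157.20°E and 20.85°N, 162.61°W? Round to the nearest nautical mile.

Δλ = -162.61 − 157.20 = -319.81°; wrapped into (−180°, 180°]: 40.19°.
Δφ = 20.85 − -54.01 = 74.86°.
a = sin²(Δφ/2) + cos φ₁ · cos φ₂ · sin²(Δλ/2) = 0.434237.
c = 2·atan2(√a, √(1−a)) = 1.43889 rad → d = 6371·c ≈ 9167.16 km ≈ 4949.87 nmi.

4950 nmi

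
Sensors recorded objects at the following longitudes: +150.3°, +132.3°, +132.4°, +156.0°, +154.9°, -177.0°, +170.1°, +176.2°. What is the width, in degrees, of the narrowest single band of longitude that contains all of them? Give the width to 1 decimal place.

50.7°

Sort the longitudes: -177.0°, +132.3°, +132.4°, +150.3°, +154.9°, +156.0°, +170.1°, +176.2°.
Eastward gaps between consecutive values (wrapping around): 309.3°, 0.1°, 17.9°, 4.6°, 1.1°, 14.1°, 6.1°, 6.8°.
Largest gap = 309.3° ⇒ minimal covering band is its complement: 360° − 309.3° = 50.7°.
Band runs from +132.3° eastward to -177.0°, crossing the antimeridian.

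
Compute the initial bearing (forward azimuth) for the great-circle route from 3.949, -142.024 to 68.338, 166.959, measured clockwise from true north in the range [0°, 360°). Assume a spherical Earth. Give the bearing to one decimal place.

Δλ = 166.959 − -142.024 = 308.983°; wrapped into (−180°, 180°]: -51.017°.
θ = atan2( sin Δλ · cos φ₂ , cos φ₁ · sin φ₂ − sin φ₁ · cos φ₂ · cos Δλ )
  = atan2(-0.28694, 0.91118) = -17.480° → normalised to [0°, 360°): 342.520°.

342.5°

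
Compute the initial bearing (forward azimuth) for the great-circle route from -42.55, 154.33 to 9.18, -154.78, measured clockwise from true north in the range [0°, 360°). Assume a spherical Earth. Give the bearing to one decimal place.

Δλ = -154.78 − 154.33 = -309.11°; wrapped into (−180°, 180°]: 50.89°.
θ = atan2( sin Δλ · cos φ₂ , cos φ₁ · sin φ₂ − sin φ₁ · cos φ₂ · cos Δλ )
  = atan2(0.76600, 0.53864) = 54.886° → normalised to [0°, 360°): 54.886°.

54.9°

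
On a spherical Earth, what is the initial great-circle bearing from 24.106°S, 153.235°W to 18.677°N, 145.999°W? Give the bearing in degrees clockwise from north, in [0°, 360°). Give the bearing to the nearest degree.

Δλ = -145.999 − -153.235 = 7.236°.
θ = atan2( sin Δλ · cos φ₂ , cos φ₁ · sin φ₂ − sin φ₁ · cos φ₂ · cos Δλ )
  = atan2(0.11932, 0.67614) = 10.008° → normalised to [0°, 360°): 10.008°.

10°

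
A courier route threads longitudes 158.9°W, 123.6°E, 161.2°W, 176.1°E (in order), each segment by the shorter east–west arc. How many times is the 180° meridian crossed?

3

Leg 1: -158.9° → +123.6°, shortest Δλ = -77.5° (west) — crosses 180°.
Leg 2: +123.6° → -161.2°, shortest Δλ = 75.2° (east) — crosses 180°.
Leg 3: -161.2° → +176.1°, shortest Δλ = -22.7° (west) — crosses 180°.
Total crossings: 3.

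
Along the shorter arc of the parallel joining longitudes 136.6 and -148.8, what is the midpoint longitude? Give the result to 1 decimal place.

+173.9°

Signed shortest Δλ from +136.6° to -148.8° is +74.6°.
Midpoint longitude = +136.6° + (+74.6°)/2 = +136.6° + 37.3° = +173.9°.
(The naïve average (+136.6 + -148.8)/2 = -6.1° is on the wrong side of the globe.)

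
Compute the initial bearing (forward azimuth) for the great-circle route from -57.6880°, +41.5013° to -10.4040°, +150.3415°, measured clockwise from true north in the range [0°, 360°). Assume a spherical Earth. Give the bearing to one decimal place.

Δλ = 150.3415 − 41.5013 = 108.8402°.
θ = atan2( sin Δλ · cos φ₂ , cos φ₁ · sin φ₂ − sin φ₁ · cos φ₂ · cos Δλ )
  = atan2(0.93086, -0.36497) = 111.409° → normalised to [0°, 360°): 111.409°.

111.4°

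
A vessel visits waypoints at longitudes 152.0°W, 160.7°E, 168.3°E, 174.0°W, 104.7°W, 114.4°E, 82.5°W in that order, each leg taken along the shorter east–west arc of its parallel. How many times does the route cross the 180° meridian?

4

Leg 1: -152.0° → +160.7°, shortest Δλ = -47.3° (west) — crosses 180°.
Leg 2: +160.7° → +168.3°, shortest Δλ = 7.6° (east) — does not cross 180°.
Leg 3: +168.3° → -174.0°, shortest Δλ = 17.7° (east) — crosses 180°.
Leg 4: -174.0° → -104.7°, shortest Δλ = 69.3° (east) — does not cross 180°.
Leg 5: -104.7° → +114.4°, shortest Δλ = -140.9° (west) — crosses 180°.
Leg 6: +114.4° → -82.5°, shortest Δλ = 163.1° (east) — crosses 180°.
Total crossings: 4.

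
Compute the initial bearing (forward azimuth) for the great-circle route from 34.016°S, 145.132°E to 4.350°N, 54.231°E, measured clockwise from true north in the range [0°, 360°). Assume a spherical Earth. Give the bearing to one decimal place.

Δλ = 54.231 − 145.132 = -90.901°.
θ = atan2( sin Δλ · cos φ₂ , cos φ₁ · sin φ₂ − sin φ₁ · cos φ₂ · cos Δλ )
  = atan2(-0.99700, 0.05410) = -86.894° → normalised to [0°, 360°): 273.106°.

273.1°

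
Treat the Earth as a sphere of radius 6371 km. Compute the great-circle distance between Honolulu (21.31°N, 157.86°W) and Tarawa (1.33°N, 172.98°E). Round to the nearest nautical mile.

Δλ = 172.98 − -157.86 = 330.84°; wrapped into (−180°, 180°]: -29.16°.
Δφ = 1.33 − 21.31 = -19.98°.
a = sin²(Δφ/2) + cos φ₁ · cos φ₂ · sin²(Δλ/2) = 0.089114.
c = 2·atan2(√a, √(1−a)) = 0.60628 rad → d = 6371·c ≈ 3862.63 km ≈ 2085.65 nmi.

2086 nmi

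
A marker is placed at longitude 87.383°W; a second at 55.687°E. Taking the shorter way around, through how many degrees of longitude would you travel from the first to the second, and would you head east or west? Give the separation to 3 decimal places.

Raw difference: 55.687 − -87.383 = 143.07°.
Normalise into (−180°, 180°]: 143.07° stays 143.07°.
Positive ⇒ the second point lies to the east; separation 143.070°.

143.070° east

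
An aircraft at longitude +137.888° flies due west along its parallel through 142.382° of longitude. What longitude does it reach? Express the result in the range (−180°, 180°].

Start at +137.888°; shift −142.382° → -4.494°.
-4.494° already lies in (−180°, 180°].

-4.494°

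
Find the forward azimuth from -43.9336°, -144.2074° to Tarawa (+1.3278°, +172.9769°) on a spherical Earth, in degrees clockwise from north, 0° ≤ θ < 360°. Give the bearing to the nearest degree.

308°

Δλ = 172.9769 − -144.2074 = 317.1843°; wrapped into (−180°, 180°]: -42.8157°.
θ = atan2( sin Δλ · cos φ₂ , cos φ₁ · sin φ₂ − sin φ₁ · cos φ₂ · cos Δλ )
  = atan2(-0.67946, 0.52550) = -52.281° → normalised to [0°, 360°): 307.719°.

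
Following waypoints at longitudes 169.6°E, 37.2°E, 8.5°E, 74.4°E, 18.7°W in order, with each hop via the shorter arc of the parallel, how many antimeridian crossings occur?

0

Leg 1: +169.6° → +37.2°, shortest Δλ = -132.4° (west) — does not cross 180°.
Leg 2: +37.2° → +8.5°, shortest Δλ = -28.7° (west) — does not cross 180°.
Leg 3: +8.5° → +74.4°, shortest Δλ = 65.9° (east) — does not cross 180°.
Leg 4: +74.4° → -18.7°, shortest Δλ = -93.1° (west) — does not cross 180°.
Total crossings: 0.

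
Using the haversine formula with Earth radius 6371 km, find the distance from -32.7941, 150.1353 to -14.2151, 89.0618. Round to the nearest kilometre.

Δλ = 89.0618 − 150.1353 = -61.0735°.
Δφ = -14.2151 − -32.7941 = 18.5790°.
a = sin²(Δφ/2) + cos φ₁ · cos φ₂ · sin²(Δλ/2) = 0.236425.
c = 2·atan2(√a, √(1−a)) = 1.01555 rad → d = 6371·c ≈ 6470.08 km.

6470 km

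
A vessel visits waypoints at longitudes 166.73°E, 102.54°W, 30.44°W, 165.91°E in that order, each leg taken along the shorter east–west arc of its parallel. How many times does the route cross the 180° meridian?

Leg 1: +166.73° → -102.54°, shortest Δλ = 90.73° (east) — crosses 180°.
Leg 2: -102.54° → -30.44°, shortest Δλ = 72.1° (east) — does not cross 180°.
Leg 3: -30.44° → +165.91°, shortest Δλ = -163.65° (west) — crosses 180°.
Total crossings: 2.

2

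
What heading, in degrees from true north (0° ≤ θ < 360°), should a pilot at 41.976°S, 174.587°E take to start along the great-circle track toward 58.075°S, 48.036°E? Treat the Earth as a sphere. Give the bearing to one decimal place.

Δλ = 48.036 − 174.587 = -126.551°.
θ = atan2( sin Δλ · cos φ₂ , cos φ₁ · sin φ₂ − sin φ₁ · cos φ₂ · cos Δλ )
  = atan2(-0.42481, -0.84160) = -153.217° → normalised to [0°, 360°): 206.783°.

206.8°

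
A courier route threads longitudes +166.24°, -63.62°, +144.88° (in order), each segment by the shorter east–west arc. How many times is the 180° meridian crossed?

Leg 1: +166.24° → -63.62°, shortest Δλ = 130.14° (east) — crosses 180°.
Leg 2: -63.62° → +144.88°, shortest Δλ = -151.5° (west) — crosses 180°.
Total crossings: 2.

2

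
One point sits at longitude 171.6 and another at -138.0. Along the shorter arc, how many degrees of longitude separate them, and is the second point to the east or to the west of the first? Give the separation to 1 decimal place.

50.4° east

Raw difference: -138.0 − 171.6 = -309.6°.
Normalise into (−180°, 180°]: -309.6° + 360° = 50.4°.
Positive ⇒ the second point lies to the east; separation 50.4°.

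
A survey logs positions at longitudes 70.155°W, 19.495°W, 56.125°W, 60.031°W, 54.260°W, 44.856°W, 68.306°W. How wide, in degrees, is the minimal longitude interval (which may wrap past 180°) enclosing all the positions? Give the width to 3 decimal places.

Sort the longitudes: -70.155°, -68.306°, -60.031°, -56.125°, -54.260°, -44.856°, -19.495°.
Eastward gaps between consecutive values (wrapping around): 1.849°, 8.275°, 3.906°, 1.865°, 9.404°, 25.361°, 309.340°.
Largest gap = 309.340° ⇒ minimal covering band is its complement: 360° − 309.340° = 50.660°.
Band runs from -70.155° eastward to -19.495°.

50.660°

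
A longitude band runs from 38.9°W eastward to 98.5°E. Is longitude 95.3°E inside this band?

Yes

Band width going east from -38.9° to +98.5°: ((98.5 − -38.9) mod 360) = 137.4°.
Offset of +95.3° east of the west edge: ((95.3 − -38.9) mod 360) = 134.2°.
134.2° ≤ 137.4° ⇒ inside.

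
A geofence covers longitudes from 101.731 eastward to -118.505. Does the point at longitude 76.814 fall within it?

No

Band width going east from +101.731° to -118.505°: ((-118.505 − 101.731) mod 360) = 139.764°.
Offset of +76.814° east of the west edge: ((76.814 − 101.731) mod 360) = 335.083°.
335.083° > 139.764° ⇒ outside.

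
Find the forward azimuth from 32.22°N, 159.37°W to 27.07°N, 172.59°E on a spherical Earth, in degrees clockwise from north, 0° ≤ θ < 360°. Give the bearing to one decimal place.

Δλ = 172.59 − -159.37 = 331.96°; wrapped into (−180°, 180°]: -28.04°.
θ = atan2( sin Δλ · cos φ₂ , cos φ₁ · sin φ₂ − sin φ₁ · cos φ₂ · cos Δλ )
  = atan2(-0.41859, -0.03404) = -94.648° → normalised to [0°, 360°): 265.352°.

265.4°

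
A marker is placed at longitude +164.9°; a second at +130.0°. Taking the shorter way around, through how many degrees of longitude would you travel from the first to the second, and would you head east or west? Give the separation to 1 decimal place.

Raw difference: 130.0 − 164.9 = -34.9°.
Normalise into (−180°, 180°]: -34.9° stays -34.9°.
Negative ⇒ the second point lies to the west; separation 34.9°.

34.9° west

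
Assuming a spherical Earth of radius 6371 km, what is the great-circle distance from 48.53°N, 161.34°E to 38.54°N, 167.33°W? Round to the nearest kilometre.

2734 km

Δλ = -167.33 − 161.34 = -328.67°; wrapped into (−180°, 180°]: 31.33°.
Δφ = 38.54 − 48.53 = -9.99°.
a = sin²(Δφ/2) + cos φ₁ · cos φ₂ · sin²(Δλ/2) = 0.045345.
c = 2·atan2(√a, √(1−a)) = 0.42917 rad → d = 6371·c ≈ 2734.26 km.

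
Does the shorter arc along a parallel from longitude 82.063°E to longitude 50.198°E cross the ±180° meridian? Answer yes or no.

Signed shortest Δλ = ((50.198 − 82.063 + 180) mod 360) − 180 = -31.865°.
Going west by 31.865° from +82.063° reaches +50.198° without touching 180°.

No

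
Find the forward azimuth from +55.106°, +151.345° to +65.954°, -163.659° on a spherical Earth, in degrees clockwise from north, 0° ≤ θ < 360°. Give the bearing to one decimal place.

Δλ = -163.659 − 151.345 = -315.004°; wrapped into (−180°, 180°]: 44.996°.
θ = atan2( sin Δλ · cos φ₂ , cos φ₁ · sin φ₂ − sin φ₁ · cos φ₂ · cos Δλ )
  = atan2(0.28810, 0.28608) = 45.202° → normalised to [0°, 360°): 45.202°.

45.2°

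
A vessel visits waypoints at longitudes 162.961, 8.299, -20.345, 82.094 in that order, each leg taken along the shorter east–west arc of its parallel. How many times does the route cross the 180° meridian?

Leg 1: +162.961° → +8.299°, shortest Δλ = -154.662° (west) — does not cross 180°.
Leg 2: +8.299° → -20.345°, shortest Δλ = -28.644° (west) — does not cross 180°.
Leg 3: -20.345° → +82.094°, shortest Δλ = 102.439° (east) — does not cross 180°.
Total crossings: 0.

0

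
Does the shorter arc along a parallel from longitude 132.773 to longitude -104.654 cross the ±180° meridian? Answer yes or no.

Yes

Naïve |-104.654 − 132.773| = 237.427° > 180°, so the shorter arc goes the other way round — across 180°.
Signed shortest Δλ = ((-104.654 − 132.773 + 180) mod 360) − 180 = 122.573°.
Going east by 122.573° from +132.773° passes through 180° before reaching -104.654°.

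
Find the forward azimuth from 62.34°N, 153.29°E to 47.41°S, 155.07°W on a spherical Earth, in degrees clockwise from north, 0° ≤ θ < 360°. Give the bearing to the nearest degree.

143°

Δλ = -155.07 − 153.29 = -308.36°; wrapped into (−180°, 180°]: 51.64°.
θ = atan2( sin Δλ · cos φ₂ , cos φ₁ · sin φ₂ − sin φ₁ · cos φ₂ · cos Δλ )
  = atan2(0.53066, -0.71376) = 143.371° → normalised to [0°, 360°): 143.371°.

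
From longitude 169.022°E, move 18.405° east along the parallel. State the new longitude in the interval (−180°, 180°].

Start at +169.022°; shift +18.405° → +187.427°.
+187.427° lies outside (−180°, 180°]; subtract 360° → -172.573°.

172.573°W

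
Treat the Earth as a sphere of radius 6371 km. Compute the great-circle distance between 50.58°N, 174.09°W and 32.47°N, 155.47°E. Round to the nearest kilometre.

3198 km

Δλ = 155.47 − -174.09 = 329.56°; wrapped into (−180°, 180°]: -30.44°.
Δφ = 32.47 − 50.58 = -18.11°.
a = sin²(Δφ/2) + cos φ₁ · cos φ₂ · sin²(Δλ/2) = 0.061692.
c = 2·atan2(√a, √(1−a)) = 0.50201 rad → d = 6371·c ≈ 3198.32 km.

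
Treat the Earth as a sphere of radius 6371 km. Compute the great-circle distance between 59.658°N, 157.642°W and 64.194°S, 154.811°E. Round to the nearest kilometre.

14338 km

Δλ = 154.811 − -157.642 = 312.453°; wrapped into (−180°, 180°]: -47.547°.
Δφ = -64.194 − 59.658 = -123.852°.
a = sin²(Δφ/2) + cos φ₁ · cos φ₂ · sin²(Δλ/2) = 0.814262.
c = 2·atan2(√a, √(1−a)) = 2.25045 rad → d = 6371·c ≈ 14337.61 km.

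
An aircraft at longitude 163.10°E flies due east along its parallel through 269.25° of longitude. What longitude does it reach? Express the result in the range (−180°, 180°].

Start at +163.10°; shift +269.25° → +432.35°.
+432.35° lies outside (−180°, 180°]; subtract 360° → +72.35°.

72.35°E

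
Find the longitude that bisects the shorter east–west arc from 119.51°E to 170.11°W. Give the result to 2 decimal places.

Signed shortest Δλ from +119.51° to -170.11° is +70.38°.
Midpoint longitude = +119.51° + (+70.38°)/2 = +119.51° + 35.19° = +154.70°.
(The naïve average (+119.51 + -170.11)/2 = -25.3° is on the wrong side of the globe.)

154.70°E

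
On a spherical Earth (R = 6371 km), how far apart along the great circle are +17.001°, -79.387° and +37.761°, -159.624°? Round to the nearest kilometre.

Δλ = -159.624 − -79.387 = -80.237°.
Δφ = 37.761 − 17.001 = 20.760°.
a = sin²(Δφ/2) + cos φ₁ · cos φ₂ · sin²(Δλ/2) = 0.346375.
c = 2·atan2(√a, √(1−a)) = 1.25849 rad → d = 6371·c ≈ 8017.86 km.

8018 km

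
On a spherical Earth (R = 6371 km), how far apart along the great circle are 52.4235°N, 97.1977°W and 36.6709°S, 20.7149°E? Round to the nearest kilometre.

14968 km

Δλ = 20.7149 − -97.1977 = 117.9126°.
Δφ = -36.6709 − 52.4235 = -89.0944°.
a = sin²(Δφ/2) + cos φ₁ · cos φ₂ · sin²(Δλ/2) = 0.851145.
c = 2·atan2(√a, √(1−a)) = 2.34941 rad → d = 6371·c ≈ 14968.06 km.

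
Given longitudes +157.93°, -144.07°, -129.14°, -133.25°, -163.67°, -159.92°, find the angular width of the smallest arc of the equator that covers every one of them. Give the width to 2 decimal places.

72.93°

Sort the longitudes: -163.67°, -159.92°, -144.07°, -133.25°, -129.14°, +157.93°.
Eastward gaps between consecutive values (wrapping around): 3.75°, 15.85°, 10.82°, 4.11°, 287.07°, 38.40°.
Largest gap = 287.07° ⇒ minimal covering band is its complement: 360° − 287.07° = 72.93°.
Band runs from +157.93° eastward to -129.14°, crossing the antimeridian.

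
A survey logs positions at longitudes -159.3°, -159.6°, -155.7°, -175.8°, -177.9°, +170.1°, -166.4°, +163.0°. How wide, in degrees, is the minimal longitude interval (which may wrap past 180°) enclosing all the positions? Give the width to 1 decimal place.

Sort the longitudes: -177.9°, -175.8°, -166.4°, -159.6°, -159.3°, -155.7°, +163.0°, +170.1°.
Eastward gaps between consecutive values (wrapping around): 2.1°, 9.4°, 6.8°, 0.3°, 3.6°, 318.7°, 7.1°, 12.0°.
Largest gap = 318.7° ⇒ minimal covering band is its complement: 360° − 318.7° = 41.3°.
Band runs from +163.0° eastward to -155.7°, crossing the antimeridian.

41.3°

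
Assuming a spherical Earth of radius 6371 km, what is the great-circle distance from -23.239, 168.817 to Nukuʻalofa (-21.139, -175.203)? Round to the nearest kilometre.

1661 km

Δλ = -175.203 − 168.817 = -344.020°; wrapped into (−180°, 180°]: 15.980°.
Δφ = -21.139 − -23.239 = 2.100°.
a = sin²(Δφ/2) + cos φ₁ · cos φ₂ · sin²(Δλ/2) = 0.016895.
c = 2·atan2(√a, √(1−a)) = 0.26070 rad → d = 6371·c ≈ 1660.90 km.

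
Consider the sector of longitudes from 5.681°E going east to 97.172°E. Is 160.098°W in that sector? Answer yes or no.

No

Band width going east from +5.681° to +97.172°: ((97.172 − 5.681) mod 360) = 91.491°.
Offset of -160.098° east of the west edge: ((-160.098 − 5.681) mod 360) = 194.221°.
194.221° > 91.491° ⇒ outside.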